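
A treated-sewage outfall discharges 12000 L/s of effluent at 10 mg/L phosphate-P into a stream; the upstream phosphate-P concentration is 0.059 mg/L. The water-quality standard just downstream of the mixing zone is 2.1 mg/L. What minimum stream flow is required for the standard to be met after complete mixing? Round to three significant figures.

46400 L/s

Set C_mix = 2.1: (Q·0.05900 + 12000·10.00) / (Q + 12000) = 2.1
→ Q = 12000·(10.00 − 2.1)/(2.1 − 0.05900) = 46450 L/s.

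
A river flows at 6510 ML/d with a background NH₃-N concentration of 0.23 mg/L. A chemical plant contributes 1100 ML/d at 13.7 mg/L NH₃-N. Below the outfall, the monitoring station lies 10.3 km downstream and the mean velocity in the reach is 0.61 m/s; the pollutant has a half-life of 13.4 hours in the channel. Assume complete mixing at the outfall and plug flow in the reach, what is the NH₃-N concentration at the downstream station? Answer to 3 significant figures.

Mixed concentration C = ΣQC/ΣQ = (6510·0.2300 + 1100·13.70) / 7610 = 16570/7610 = 2.177 mg/L.
Travel time t = 10.3·1000 / 0.61 = 16890 s = 4.690 h.
Half-life 13.4 h → k = ln 2 / 13.4 = 0.05173 h⁻¹ = 1.241 d⁻¹.
After decay, C = 2.177 × e^(−kt) = 2.177 × 0.7846 = 1.708 mg/L.

1.71 mg/L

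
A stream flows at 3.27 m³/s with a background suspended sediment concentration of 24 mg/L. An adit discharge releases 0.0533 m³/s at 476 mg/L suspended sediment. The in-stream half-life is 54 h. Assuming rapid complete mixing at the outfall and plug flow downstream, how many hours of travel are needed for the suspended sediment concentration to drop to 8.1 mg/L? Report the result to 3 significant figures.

105 h

Mixed concentration C = ΣQC/ΣQ = (3.270·24.00 + 0.05330·476.0) / 3.323 = 103.9/3.323 = 31.25 mg/L.
Half-life 54 h → k = ln 2 / 54 = 0.01284 h⁻¹ = 0.3081 d⁻¹.
31.25·exp(−k·t) = 8.1 → t = ln(31.25/8.1)/k = 378700 s = 105.2 h.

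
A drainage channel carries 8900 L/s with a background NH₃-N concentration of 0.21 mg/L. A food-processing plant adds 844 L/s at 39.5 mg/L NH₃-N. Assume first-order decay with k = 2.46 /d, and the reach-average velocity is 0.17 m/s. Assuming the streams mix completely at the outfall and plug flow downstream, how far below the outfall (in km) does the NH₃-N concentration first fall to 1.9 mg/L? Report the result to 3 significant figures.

3.84 km

Mixed concentration C = ΣQC/ΣQ = (8900·0.2100 + 844.0·39.50) / 9744 = 35210/9744 = 3.613 mg/L.
Set 3.613·exp(−k·t) = 1.9 → t = ln(3.613/1.9)/k = 22570 s = 6.271 h.
Distance = v·t = 0.17·22570 = 3838 m = 3.838 km.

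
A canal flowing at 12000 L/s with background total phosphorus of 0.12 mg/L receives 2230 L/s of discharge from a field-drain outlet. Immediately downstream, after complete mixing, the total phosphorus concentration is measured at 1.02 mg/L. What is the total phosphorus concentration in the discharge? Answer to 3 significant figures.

Mass balance: 12000·0.1200 + 2230·Cₑ = 14230·1.020
→ Cₑ = (14230·1.020 − 12000·0.1200) / 2230 = 5.863 mg/L.

5.86 mg/L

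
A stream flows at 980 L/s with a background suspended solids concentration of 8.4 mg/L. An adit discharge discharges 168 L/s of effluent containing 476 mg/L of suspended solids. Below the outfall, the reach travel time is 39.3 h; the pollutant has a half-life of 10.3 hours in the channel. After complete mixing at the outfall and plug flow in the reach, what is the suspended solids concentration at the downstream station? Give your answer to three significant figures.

5.46 mg/L

Mass balance: C = (980.0·8.400 + 168.0·476.0) / 1148 = 88200/1148 = 76.83 mg/L.
Half-life 10.3 h → k = ln 2 / 10.3 = 0.06730 h⁻¹ = 1.615 d⁻¹.
Decay over the reach: 76.83·exp(−kt) = 76.83·0.07102 = 5.457 mg/L.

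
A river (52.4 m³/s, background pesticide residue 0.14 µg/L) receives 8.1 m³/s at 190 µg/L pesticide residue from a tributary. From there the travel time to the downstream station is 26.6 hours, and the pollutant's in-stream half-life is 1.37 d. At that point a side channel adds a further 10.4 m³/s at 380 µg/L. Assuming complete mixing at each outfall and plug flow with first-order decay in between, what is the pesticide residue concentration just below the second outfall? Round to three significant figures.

Conservation of mass: C = (52.40·0.1400 + 8.100·190.0) / 60.50 = 1546/60.50 = 25.56 µg/L; combined flow 60.50 m³/s.
Half-life 1.37 d → k = ln 2 / 1.37 = 0.5059 d⁻¹.
Applying C = C₀e^(−kt): 25.56 × 0.5708 = 14.59 µg/L.
Second outfall: C = (60.50·14.59 + 10.40·380.0)/70.90 = 68.19 µg/L.

68.2 µg/L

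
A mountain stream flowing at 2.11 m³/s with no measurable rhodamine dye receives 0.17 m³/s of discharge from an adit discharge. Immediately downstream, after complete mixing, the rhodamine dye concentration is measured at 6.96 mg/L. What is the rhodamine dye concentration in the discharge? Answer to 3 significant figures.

93.3 mg/L

Mass balance: 2.110·0 + 0.1700·Cₑ = 2.280·6.960
→ Cₑ = (2.280·6.960 − 2.110·0) / 0.1700 = 93.35 mg/L.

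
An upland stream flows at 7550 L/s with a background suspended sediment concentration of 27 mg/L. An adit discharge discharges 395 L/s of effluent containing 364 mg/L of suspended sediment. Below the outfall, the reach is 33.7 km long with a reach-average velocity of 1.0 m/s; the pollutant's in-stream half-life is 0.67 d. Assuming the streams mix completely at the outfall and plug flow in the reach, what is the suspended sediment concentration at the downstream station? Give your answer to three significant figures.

29.2 mg/L

Mass balance: C = (7550·27.00 + 395.0·364.0) / 7945 = 347600/7945 = 43.75 mg/L.
Travel time t = 33.7·1000 / 1.0 = 33700 s = 9.361 h.
Half-life 0.67 d → k = ln 2 / 0.67 = 1.035 d⁻¹.
First-order decay: C = 43.75·exp(−k·t) = 43.75·0.6680 = 29.23 mg/L.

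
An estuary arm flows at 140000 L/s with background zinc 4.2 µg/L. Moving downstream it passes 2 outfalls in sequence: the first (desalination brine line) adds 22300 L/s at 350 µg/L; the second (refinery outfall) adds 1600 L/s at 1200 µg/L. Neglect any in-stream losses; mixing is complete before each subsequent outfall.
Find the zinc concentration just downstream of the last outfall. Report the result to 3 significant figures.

62.9 µg/L

After outfall 1: Q = 140000 + 22300 = 162300 L/s; C = (140000·4.200 + 22300·350.0)/162300 = 51.71 µg/L.
After outfall 2: Q = 162300 + 1600 = 163900 L/s; C = (162300·51.71 + 1600·1200)/163900 = 62.92 µg/L.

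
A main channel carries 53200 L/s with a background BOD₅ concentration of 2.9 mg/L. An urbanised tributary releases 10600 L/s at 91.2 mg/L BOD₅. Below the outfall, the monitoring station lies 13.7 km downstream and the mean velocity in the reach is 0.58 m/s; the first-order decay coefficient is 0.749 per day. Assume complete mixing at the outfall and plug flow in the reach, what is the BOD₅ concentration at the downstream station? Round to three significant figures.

Conservation of mass: C = (53200·2.900 + 10600·91.20) / 63800 = 1121000/63800 = 17.57 mg/L.
Travel time t = 13.7·1000 / 0.58 = 23620 s = 6.561 h.
Applying C = C₀e^(−kt): 17.57 × 0.8148 = 14.32 mg/L.

14.3 mg/L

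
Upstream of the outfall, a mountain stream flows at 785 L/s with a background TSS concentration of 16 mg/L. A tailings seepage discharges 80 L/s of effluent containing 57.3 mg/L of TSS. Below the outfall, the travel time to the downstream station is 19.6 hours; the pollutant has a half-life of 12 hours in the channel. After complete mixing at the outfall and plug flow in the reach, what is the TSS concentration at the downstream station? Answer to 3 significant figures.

6.39 mg/L

Mass balance: C = (785.0·16.00 + 80.00·57.30) / 865.0 = 17140/865.0 = 19.82 mg/L.
Half-life 12 h → k = ln 2 / 12 = 0.05776 h⁻¹ = 1.386 d⁻¹.
Decay over the reach: 19.82·exp(−kt) = 19.82·0.3223 = 6.389 mg/L.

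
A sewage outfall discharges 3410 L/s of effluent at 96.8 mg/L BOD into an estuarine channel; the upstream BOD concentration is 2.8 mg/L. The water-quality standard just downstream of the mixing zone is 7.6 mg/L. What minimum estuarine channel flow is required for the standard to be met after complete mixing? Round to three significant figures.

63400 L/s

Set C_mix = 7.6: (Q·2.800 + 3410·96.80) / (Q + 3410) = 7.6
→ Q = 3410·(96.80 − 7.6)/(7.6 − 2.800) = 63370 L/s.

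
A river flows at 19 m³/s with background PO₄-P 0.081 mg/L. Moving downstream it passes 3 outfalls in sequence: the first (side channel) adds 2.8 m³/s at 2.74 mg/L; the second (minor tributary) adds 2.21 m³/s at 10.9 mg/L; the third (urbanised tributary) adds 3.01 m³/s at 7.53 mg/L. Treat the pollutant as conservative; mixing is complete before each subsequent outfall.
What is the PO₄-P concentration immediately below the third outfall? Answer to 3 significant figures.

Below outfall 1: Q → 21.80 m³/s, C = (19.00·0.08100 + 2.800·2.740)/21.80 = 0.4225 mg/L.
Below outfall 2: Q → 24.01 m³/s, C = (21.80·0.4225 + 2.210·10.90)/24.01 = 1.387 mg/L.
Below outfall 3: Q → 27.02 m³/s, C = (24.01·1.387 + 3.010·7.530)/27.02 = 2.071 mg/L.

2.07 mg/L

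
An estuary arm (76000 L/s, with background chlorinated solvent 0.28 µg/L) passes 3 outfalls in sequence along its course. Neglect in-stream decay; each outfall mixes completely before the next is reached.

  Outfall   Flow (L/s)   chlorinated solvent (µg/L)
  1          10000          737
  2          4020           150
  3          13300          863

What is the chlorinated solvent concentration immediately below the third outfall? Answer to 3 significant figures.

188 µg/L

After outfall 1: Q = 76000 + 10000 = 86000 L/s; C = (76000·0.2800 + 10000·737.0)/86000 = 85.95 µg/L.
After outfall 2: Q = 86000 + 4020 = 90020 L/s; C = (86000·85.95 + 4020·150.0)/90020 = 88.81 µg/L.
After outfall 3: Q = 90020 + 13300 = 103300 L/s; C = (90020·88.81 + 13300·863.0)/103300 = 188.5 µg/L.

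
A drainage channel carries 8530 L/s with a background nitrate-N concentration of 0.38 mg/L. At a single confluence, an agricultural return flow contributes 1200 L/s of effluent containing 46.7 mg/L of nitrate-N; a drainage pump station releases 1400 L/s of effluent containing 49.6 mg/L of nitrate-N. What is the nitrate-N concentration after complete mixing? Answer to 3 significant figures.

11.6 mg/L

Conservation of mass: C = (8530·0.3800 + 1200·46.70 + 1400·49.60) / 11130 = 128700/11130 = 11.57 mg/L.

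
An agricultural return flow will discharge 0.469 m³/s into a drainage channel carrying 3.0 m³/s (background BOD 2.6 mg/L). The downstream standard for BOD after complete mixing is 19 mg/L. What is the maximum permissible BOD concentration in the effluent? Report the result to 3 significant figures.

124 mg/L

At the limit, (Qr·Cr + Qe·Cₑ)/(Qr + Qe) = 19:
Cₑ = (3.469·19 − 3.000·2.600) / 0.4690 = 123.9 mg/L.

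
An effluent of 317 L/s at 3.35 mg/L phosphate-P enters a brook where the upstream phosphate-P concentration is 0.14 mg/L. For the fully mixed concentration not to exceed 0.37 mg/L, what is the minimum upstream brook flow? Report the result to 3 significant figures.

4110 L/s

Set C_mix = 0.37: (Q·0.1400 + 317.0·3.350) / (Q + 317.0) = 0.37
→ Q = 317.0·(3.350 − 0.37)/(0.37 − 0.1400) = 4107 L/s.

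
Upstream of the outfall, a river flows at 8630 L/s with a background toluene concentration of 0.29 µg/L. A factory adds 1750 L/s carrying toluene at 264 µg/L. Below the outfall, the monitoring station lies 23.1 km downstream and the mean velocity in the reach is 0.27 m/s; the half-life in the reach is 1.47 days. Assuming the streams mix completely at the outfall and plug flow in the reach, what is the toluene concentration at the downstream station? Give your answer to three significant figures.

28.1 µg/L

After mixing, C = (8630·0.2900 + 1750·264.0) / 10380 = 464500/10380 = 44.75 µg/L.
Travel time t = 23.1·1000 / 0.27 = 85560 s = 23.77 h.
Half-life 1.47 d → k = ln 2 / 1.47 = 0.4715 d⁻¹.
First-order decay: C = 44.75·exp(−k·t) = 44.75·0.6269 = 28.05 µg/L.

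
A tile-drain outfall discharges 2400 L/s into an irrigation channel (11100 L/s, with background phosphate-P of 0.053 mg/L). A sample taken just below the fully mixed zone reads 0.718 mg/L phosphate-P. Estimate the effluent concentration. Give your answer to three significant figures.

3.79 mg/L

Mass balance: 11100·0.05300 + 2400·Cₑ = 13500·0.7180
→ Cₑ = (13500·0.7180 − 11100·0.05300) / 2400 = 3.794 mg/L.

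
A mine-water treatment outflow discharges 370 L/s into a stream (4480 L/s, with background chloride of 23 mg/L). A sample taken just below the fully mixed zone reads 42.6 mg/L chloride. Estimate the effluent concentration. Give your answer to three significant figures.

Mass balance: 4480·23.00 + 370.0·Cₑ = 4850·42.60
→ Cₑ = (4850·42.60 − 4480·23.00) / 370.0 = 279.9 mg/L.

280 mg/L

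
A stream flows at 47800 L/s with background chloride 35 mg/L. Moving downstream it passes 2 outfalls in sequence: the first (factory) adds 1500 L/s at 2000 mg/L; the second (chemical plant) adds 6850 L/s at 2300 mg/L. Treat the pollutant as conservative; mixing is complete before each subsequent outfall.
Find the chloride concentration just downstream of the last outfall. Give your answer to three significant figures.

364 mg/L

Below outfall 1: Q → 49300 L/s, C = (47800·35.00 + 1500·2000)/49300 = 94.79 mg/L.
Below outfall 2: Q → 56150 L/s, C = (49300·94.79 + 6850·2300)/56150 = 363.8 mg/L.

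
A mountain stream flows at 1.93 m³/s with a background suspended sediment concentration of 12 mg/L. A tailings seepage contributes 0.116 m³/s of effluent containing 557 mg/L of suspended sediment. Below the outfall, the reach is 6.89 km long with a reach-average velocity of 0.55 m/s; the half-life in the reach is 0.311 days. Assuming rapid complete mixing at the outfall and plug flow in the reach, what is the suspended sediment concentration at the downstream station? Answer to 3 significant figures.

Conservation of mass: C = (1.930·12.00 + 0.1160·557.0) / 2.046 = 87.77/2.046 = 42.90 mg/L.
Travel time t = 6.89·1000 / 0.55 = 12530 s = 3.480 h.
Half-life 0.311 d → k = ln 2 / 0.311 = 2.229 d⁻¹.
Decay over the reach: 42.90·exp(−kt) = 42.90·0.7239 = 31.05 mg/L.

31.1 mg/L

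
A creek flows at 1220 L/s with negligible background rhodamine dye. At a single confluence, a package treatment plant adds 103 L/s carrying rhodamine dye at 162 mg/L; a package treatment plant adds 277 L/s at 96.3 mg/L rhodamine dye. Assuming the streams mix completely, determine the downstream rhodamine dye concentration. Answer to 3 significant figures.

Mixed concentration C = ΣQC/ΣQ = (1220·0 + 103.0·162.0 + 277.0·96.30) / 1600 = 43360/1600 = 27.10 mg/L.

27.1 mg/L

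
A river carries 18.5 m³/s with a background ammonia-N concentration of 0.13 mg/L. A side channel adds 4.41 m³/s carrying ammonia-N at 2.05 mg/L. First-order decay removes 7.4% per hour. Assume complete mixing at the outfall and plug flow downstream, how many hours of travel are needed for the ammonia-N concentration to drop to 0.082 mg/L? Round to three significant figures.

23.5 h

Mixed concentration C = ΣQC/ΣQ = (18.50·0.1300 + 4.410·2.050) / 22.91 = 11.45/22.91 = 0.4996 mg/L.
7.4%/h lost → k = −ln(1 − 0.074) = 0.07688 h⁻¹.
0.4996·exp(−k·t) = 0.082 → t = ln(0.4996/0.082)/k = 84620 s = 23.50 h.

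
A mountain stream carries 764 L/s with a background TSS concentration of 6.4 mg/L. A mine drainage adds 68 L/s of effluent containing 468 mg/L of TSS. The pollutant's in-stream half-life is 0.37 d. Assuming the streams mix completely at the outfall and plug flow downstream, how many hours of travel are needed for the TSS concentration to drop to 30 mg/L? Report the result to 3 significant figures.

Mass balance: C = (764.0·6.400 + 68.00·468.0) / 832.0 = 36710/832.0 = 44.13 mg/L.
Half-life 0.37 d → k = ln 2 / 0.37 = 1.873 d⁻¹.
44.13·exp(−k·t) = 30 → t = ln(44.13/30)/k = 17800 s = 4.943 h.

4.94 h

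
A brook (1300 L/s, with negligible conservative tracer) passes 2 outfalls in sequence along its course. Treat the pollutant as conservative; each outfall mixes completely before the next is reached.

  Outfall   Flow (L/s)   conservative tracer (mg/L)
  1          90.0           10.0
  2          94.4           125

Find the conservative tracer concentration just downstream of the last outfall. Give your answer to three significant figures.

Outfall 1: combined Q = 1390 L/s; C = (1300·0 + 90.00·10.00)/1390 = 0.6475 mg/L.
Outfall 2: combined Q = 1484 L/s; C = (1390·0.6475 + 94.40·125.0)/1484 = 8.556 mg/L.

8.56 mg/L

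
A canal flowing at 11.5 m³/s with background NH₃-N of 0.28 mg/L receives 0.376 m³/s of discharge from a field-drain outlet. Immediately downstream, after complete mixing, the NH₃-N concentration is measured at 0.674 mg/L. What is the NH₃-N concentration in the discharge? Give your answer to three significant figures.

12.7 mg/L

Mass balance: 11.50·0.2800 + 0.3760·Cₑ = 11.88·0.6740
→ Cₑ = (11.88·0.6740 − 11.50·0.2800) / 0.3760 = 12.72 mg/L.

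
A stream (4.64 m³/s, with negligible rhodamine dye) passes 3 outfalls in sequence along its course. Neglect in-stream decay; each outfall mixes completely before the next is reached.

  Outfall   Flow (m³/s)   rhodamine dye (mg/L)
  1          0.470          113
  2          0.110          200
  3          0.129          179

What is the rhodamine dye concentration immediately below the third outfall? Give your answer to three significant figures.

18.4 mg/L

After outfall 1: Q = 4.640 + 0.4700 = 5.110 m³/s; C = (4.640·0 + 0.4700·113.0)/5.110 = 10.39 mg/L.
After outfall 2: Q = 5.110 + 0.1100 = 5.220 m³/s; C = (5.110·10.39 + 0.1100·200.0)/5.220 = 14.39 mg/L.
After outfall 3: Q = 5.220 + 0.1290 = 5.349 m³/s; C = (5.220·14.39 + 0.1290·179.0)/5.349 = 18.36 mg/L.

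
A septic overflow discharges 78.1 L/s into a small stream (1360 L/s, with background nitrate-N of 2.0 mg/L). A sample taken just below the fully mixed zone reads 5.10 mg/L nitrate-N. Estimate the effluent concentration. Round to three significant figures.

59.1 mg/L

Mass balance: 1360·2.000 + 78.10·Cₑ = 1438·5.100
→ Cₑ = (1438·5.100 − 1360·2.000) / 78.10 = 59.08 mg/L.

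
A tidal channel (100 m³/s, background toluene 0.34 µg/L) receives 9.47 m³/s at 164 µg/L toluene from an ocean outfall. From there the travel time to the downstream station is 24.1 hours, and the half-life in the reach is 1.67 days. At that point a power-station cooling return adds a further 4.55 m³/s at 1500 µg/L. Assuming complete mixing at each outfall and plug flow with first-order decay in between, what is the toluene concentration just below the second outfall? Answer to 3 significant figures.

Conservation of mass: C = (100.0·0.3400 + 9.470·164.0) / 109.5 = 1587/109.5 = 14.50 µg/L; combined flow 109.5 m³/s.
Half-life 1.67 d → k = ln 2 / 1.67 = 0.4151 d⁻¹.
Applying C = C₀e^(−kt): 14.50 × 0.6592 = 9.556 µg/L.
At the second outfall, C = (109.5·9.556 + 4.550·1500) / (109.5 + 4.550) = 69.03 µg/L.

69.0 µg/L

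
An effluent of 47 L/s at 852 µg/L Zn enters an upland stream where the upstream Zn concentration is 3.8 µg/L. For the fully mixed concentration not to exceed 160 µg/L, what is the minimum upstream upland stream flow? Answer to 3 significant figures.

208 L/s

Set C_mix = 160: (Q·3.800 + 47.00·852.0) / (Q + 47.00) = 160
→ Q = 47.00·(852.0 − 160)/(160 − 3.800) = 208.2 L/s.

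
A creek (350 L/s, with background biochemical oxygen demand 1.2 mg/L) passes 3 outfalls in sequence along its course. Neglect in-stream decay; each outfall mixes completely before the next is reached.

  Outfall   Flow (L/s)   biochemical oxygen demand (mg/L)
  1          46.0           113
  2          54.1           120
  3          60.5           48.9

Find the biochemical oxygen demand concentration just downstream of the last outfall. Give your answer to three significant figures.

Outfall 1: combined Q = 396.0 L/s; C = (350.0·1.200 + 46.00·113.0)/396.0 = 14.19 mg/L.
Outfall 2: combined Q = 450.1 L/s; C = (396.0·14.19 + 54.10·120.0)/450.1 = 26.91 mg/L.
Outfall 3: combined Q = 510.6 L/s; C = (450.1·26.91 + 60.50·48.90)/510.6 = 29.51 mg/L.

29.5 mg/L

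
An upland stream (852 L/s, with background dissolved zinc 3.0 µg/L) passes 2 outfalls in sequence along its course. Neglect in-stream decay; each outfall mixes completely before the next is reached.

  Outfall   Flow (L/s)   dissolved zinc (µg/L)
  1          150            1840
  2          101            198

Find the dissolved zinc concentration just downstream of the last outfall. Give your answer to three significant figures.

271 µg/L

Outfall 1: combined Q = 1002 L/s; C = (852.0·3.000 + 150.0·1840)/1002 = 278.0 µg/L.
Outfall 2: combined Q = 1103 L/s; C = (1002·278.0 + 101.0·198.0)/1103 = 270.7 µg/L.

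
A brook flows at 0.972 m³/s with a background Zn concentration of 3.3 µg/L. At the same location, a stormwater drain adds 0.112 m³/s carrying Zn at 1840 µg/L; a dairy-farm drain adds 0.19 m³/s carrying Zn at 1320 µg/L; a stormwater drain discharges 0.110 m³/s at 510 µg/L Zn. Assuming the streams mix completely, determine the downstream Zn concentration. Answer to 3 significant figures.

Mixed concentration C = ΣQC/ΣQ = (0.9720·3.300 + 0.1120·1840 + 0.1900·1320 + 0.1100·510.0) / 1.384 = 516.2/1.384 = 373.0 µg/L.

373 µg/L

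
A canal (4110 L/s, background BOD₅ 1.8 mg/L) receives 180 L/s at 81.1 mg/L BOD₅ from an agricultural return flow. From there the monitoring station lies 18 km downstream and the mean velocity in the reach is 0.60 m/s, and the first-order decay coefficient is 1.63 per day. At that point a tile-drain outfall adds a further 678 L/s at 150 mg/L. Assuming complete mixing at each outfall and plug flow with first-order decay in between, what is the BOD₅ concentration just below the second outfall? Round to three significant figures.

23.0 mg/L

Mixed concentration C = ΣQC/ΣQ = (4110·1.800 + 180.0·81.10) / 4290 = 22000/4290 = 5.127 mg/L; combined flow 4290 L/s.
Travel time t = 18·1000 / 0.60 = 30000 s = 8.333 h.
Decay over the reach: 5.127·exp(−kt) = 5.127·0.5678 = 2.911 mg/L.
Second outfall: C = (4290·2.911 + 678.0·150.0)/4968 = 22.99 mg/L.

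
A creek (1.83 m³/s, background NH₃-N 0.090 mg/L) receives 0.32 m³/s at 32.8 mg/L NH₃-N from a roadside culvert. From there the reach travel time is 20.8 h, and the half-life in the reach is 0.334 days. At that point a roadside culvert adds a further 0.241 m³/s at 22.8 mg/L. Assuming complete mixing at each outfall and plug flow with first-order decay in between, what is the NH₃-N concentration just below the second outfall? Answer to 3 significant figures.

3.04 mg/L

Mass balance: C = (1.830·0.09000 + 0.3200·32.80) / 2.150 = 10.66/2.150 = 4.958 mg/L; combined flow 2.150 m³/s.
Half-life 0.334 d → k = ln 2 / 0.334 = 2.075 d⁻¹.
Applying C = C₀e^(−kt): 4.958 × 0.1655 = 0.8208 mg/L.
Second outfall: C = (2.150·0.8208 + 0.2410·22.80)/2.391 = 3.036 mg/L.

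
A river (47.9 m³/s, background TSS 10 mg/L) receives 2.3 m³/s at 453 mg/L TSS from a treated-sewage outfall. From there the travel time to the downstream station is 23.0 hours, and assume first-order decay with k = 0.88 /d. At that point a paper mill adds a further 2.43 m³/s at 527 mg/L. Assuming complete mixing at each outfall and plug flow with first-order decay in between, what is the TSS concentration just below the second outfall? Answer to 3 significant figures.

Mixed concentration C = ΣQC/ΣQ = (47.90·10.00 + 2.300·453.0) / 50.20 = 1521/50.20 = 30.30 mg/L; combined flow 50.20 m³/s.
Applying C = C₀e^(−kt): 30.30 × 0.4303 = 13.04 mg/L.
At the second outfall, C = (50.20·13.04 + 2.430·527.0) / (50.20 + 2.430) = 36.77 mg/L.

36.8 mg/L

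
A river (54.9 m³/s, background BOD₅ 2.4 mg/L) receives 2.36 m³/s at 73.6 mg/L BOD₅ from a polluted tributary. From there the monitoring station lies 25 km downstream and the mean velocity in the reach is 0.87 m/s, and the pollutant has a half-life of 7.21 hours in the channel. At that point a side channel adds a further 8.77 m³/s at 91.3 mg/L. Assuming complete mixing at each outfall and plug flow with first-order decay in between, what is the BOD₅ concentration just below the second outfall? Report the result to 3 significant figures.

14.3 mg/L

Mixed concentration C = ΣQC/ΣQ = (54.90·2.400 + 2.360·73.60) / 57.26 = 305.5/57.26 = 5.335 mg/L; combined flow 57.26 m³/s.
Travel time t = 25·1000 / 0.87 = 28740 s = 7.982 h.
Half-life 7.21 h → k = ln 2 / 7.21 = 0.09614 h⁻¹ = 2.307 d⁻¹.
After decay, C = 5.335 × e^(−kt) = 5.335 × 0.4642 = 2.476 mg/L.
Second outfall: C = (57.26·2.476 + 8.770·91.30)/66.03 = 14.27 mg/L.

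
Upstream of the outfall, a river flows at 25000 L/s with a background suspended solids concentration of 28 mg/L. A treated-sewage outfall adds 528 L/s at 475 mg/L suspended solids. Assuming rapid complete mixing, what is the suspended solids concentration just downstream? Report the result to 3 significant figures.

37.2 mg/L

Conservation of mass: C = (25000·28.00 + 528.0·475.0) / 25530 = 950800/25530 = 37.25 mg/L.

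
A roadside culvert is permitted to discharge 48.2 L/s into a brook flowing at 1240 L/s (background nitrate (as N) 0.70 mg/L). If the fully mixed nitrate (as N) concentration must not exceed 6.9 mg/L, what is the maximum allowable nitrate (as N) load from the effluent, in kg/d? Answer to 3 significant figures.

693 kg/d

Mass balance at the limit: 1240·0.7000 + 48.20·Cₑ = 1288·6.9 → Cₑ = 166.4 mg/L.
48.20 L/s = 0.04820 m³/s. Load = 0.04820 m³/s × 166.4 g/m³ × 86 400 s/d = 693.0 kg/d.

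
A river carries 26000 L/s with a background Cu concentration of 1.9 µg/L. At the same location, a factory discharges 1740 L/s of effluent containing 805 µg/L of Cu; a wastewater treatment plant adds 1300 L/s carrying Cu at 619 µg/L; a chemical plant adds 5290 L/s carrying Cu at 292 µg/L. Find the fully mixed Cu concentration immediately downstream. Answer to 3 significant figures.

111 µg/L

Mixed concentration C = ΣQC/ΣQ = (26000·1.900 + 1740·805.0 + 1300·619.0 + 5290·292.0) / 34330 = 3799000/34330 = 110.7 µg/L.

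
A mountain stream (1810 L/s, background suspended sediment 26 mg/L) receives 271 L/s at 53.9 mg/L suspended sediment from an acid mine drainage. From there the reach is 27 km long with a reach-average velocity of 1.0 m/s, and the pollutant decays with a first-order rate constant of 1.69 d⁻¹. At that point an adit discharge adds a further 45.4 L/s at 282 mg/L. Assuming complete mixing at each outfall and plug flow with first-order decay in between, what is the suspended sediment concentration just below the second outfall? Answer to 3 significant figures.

Mixed concentration C = ΣQC/ΣQ = (1810·26.00 + 271.0·53.90) / 2081 = 61670/2081 = 29.63 mg/L; combined flow 2081 L/s.
Travel time t = 27·1000 / 1.0 = 27000 s = 7.500 h.
Applying C = C₀e^(−kt): 29.63 × 0.5897 = 17.48 mg/L.
At the second outfall, C = (2081·17.48 + 45.40·282.0) / (2081 + 45.40) = 23.12 mg/L.

23.1 mg/L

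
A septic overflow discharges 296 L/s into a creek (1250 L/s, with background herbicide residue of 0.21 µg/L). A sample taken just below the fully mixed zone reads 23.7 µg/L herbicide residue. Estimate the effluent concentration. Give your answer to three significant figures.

Mass balance: 1250·0.2100 + 296.0·Cₑ = 1546·23.70
→ Cₑ = (1546·23.70 − 1250·0.2100) / 296.0 = 122.9 µg/L.

123 µg/L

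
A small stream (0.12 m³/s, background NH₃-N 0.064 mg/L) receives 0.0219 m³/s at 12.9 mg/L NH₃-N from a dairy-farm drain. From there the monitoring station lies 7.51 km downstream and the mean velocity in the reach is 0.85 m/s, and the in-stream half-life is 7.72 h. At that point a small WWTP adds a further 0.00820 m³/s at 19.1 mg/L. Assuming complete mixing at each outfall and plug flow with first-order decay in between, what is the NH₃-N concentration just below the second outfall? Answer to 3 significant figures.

2.59 mg/L

Mass balance: C = (0.1200·0.06400 + 0.02190·12.90) / 0.1419 = 0.2902/0.1419 = 2.045 mg/L; combined flow 0.1419 m³/s.
Travel time t = 7.51·1000 / 0.85 = 8835 s = 2.454 h.
Half-life 7.72 h → k = ln 2 / 7.72 = 0.08979 h⁻¹ = 2.155 d⁻¹.
Applying C = C₀e^(−kt): 2.045 × 0.8022 = 1.641 mg/L.
At the second outfall, C = (0.1419·1.641 + 0.008200·19.10) / (0.1419 + 0.008200) = 2.594 mg/L.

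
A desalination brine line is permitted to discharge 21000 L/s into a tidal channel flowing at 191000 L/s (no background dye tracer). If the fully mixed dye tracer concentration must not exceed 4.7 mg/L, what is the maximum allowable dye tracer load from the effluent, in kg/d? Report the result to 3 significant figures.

Mass balance at the limit: 191000·0 + 21000·Cₑ = 212000·4.7 → Cₑ = 47.45 mg/L.
21000 L/s = 21.00 m³/s. Load = 21.00 m³/s × 47.45 g/m³ × 86 400 s/d = 86090 kg/d.

86100 kg/d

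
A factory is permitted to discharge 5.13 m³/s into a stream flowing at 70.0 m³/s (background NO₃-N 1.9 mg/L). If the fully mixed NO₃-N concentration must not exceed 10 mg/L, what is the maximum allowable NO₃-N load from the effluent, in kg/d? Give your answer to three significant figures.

Mass balance at the limit: 70.00·1.900 + 5.130·Cₑ = 75.13·10 → Cₑ = 120.5 mg/L.
Load = 5.130 m³/s × 120.5 g/m³ × 86 400 s/d = 53420 kg/d.

53400 kg/d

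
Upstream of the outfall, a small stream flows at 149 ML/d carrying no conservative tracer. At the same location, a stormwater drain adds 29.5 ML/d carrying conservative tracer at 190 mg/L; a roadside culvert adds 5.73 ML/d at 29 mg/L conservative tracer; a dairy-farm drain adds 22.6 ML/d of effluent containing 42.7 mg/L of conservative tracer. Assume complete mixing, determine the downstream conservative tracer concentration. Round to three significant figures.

Flow-weighted average: C = (149.0·0 + 29.50·190.0 + 5.730·29.00 + 22.60·42.70) / 206.8 = 6736/206.8 = 32.57 mg/L.

32.6 mg/L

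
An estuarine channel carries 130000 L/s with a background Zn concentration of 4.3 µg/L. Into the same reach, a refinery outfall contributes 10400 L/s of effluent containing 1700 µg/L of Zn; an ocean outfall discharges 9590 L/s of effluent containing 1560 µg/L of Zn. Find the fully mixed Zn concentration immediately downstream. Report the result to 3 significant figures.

221 µg/L

Conservation of mass: C = (130000·4.300 + 10400·1700 + 9590·1560) / 150000 = 33200000/150000 = 221.3 µg/L.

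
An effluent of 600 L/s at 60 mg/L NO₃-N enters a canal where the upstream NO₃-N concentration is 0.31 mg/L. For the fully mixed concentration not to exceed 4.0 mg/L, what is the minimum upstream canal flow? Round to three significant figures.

9110 L/s

Set C_mix = 4.0: (Q·0.3100 + 600.0·60.00) / (Q + 600.0) = 4.0
→ Q = 600.0·(60.00 − 4.0)/(4.0 − 0.3100) = 9106 L/s.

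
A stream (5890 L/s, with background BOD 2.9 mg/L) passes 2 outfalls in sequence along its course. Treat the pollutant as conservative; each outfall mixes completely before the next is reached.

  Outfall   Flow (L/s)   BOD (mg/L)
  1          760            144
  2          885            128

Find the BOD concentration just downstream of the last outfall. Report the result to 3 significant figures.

31.8 mg/L

After outfall 1: Q = 5890 + 760.0 = 6650 L/s; C = (5890·2.900 + 760.0·144.0)/6650 = 19.03 mg/L.
After outfall 2: Q = 6650 + 885.0 = 7535 L/s; C = (6650·19.03 + 885.0·128.0)/7535 = 31.82 mg/L.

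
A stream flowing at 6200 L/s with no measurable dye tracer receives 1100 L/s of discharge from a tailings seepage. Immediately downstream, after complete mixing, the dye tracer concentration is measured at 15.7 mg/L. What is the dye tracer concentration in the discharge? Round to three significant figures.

Mass balance: 6200·0 + 1100·Cₑ = 7300·15.70
→ Cₑ = (7300·15.70 − 6200·0) / 1100 = 104.2 mg/L.

104 mg/L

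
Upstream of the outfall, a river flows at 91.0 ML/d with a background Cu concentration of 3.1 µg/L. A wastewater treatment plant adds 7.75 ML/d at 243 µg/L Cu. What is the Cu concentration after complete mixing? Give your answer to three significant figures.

21.9 µg/L

Mixed concentration C = ΣQC/ΣQ = (91.00·3.100 + 7.750·243.0) / 98.75 = 2165/98.75 = 21.93 µg/L.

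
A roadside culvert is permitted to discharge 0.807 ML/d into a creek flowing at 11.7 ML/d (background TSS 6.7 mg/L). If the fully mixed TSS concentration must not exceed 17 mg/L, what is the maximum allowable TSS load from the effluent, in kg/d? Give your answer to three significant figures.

134 kg/d

Mass balance at the limit: 11.70·6.700 + 0.8070·Cₑ = 12.51·17 → Cₑ = 166.3 mg/L.
0.8070 ML/d = 0.009340 m³/s. Load = 0.009340 m³/s × 166.3 g/m³ × 86 400 s/d = 134.2 kg/d.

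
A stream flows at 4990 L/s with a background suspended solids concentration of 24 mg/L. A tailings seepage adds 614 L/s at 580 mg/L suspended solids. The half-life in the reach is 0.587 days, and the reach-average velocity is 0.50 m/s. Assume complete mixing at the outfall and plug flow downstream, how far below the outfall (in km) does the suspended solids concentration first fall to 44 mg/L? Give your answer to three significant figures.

24.1 km

Conservation of mass: C = (4990·24.00 + 614.0·580.0) / 5604 = 475900/5604 = 84.92 mg/L.
Half-life 0.587 d → k = ln 2 / 0.587 = 1.181 d⁻¹.
Set 84.92·exp(−k·t) = 44 → t = ln(84.92/44)/k = 48110 s = 13.36 h.
Distance = v·t = 0.50·48110 = 24050 m = 24.05 km.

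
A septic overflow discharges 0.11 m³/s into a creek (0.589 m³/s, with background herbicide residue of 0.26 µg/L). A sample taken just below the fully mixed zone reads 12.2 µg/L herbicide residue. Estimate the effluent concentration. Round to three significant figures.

76.1 µg/L

Mass balance: 0.5890·0.2600 + 0.1100·Cₑ = 0.6990·12.20
→ Cₑ = (0.6990·12.20 − 0.5890·0.2600) / 0.1100 = 76.13 µg/L.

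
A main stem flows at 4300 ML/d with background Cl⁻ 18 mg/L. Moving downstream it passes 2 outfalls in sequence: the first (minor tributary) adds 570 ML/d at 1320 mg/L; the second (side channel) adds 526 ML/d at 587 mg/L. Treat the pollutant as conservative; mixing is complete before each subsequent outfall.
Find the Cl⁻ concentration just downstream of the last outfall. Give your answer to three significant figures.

After outfall 1: Q = 4300 + 570.0 = 4870 ML/d; C = (4300·18.00 + 570.0·1320)/4870 = 170.4 mg/L.
After outfall 2: Q = 4870 + 526.0 = 5396 ML/d; C = (4870·170.4 + 526.0·587.0)/5396 = 211.0 mg/L.

211 mg/L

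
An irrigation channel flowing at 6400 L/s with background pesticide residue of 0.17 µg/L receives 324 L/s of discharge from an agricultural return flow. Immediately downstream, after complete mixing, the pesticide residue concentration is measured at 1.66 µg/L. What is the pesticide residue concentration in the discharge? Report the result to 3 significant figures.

31.1 µg/L

Mass balance: 6400·0.1700 + 324.0·Cₑ = 6724·1.660
→ Cₑ = (6724·1.660 − 6400·0.1700) / 324.0 = 31.09 µg/L.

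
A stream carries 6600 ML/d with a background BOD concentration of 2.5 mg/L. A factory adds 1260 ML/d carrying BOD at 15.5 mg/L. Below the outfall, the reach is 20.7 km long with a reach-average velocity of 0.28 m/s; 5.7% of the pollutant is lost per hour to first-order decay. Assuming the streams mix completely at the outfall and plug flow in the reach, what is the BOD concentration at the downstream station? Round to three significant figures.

1.37 mg/L

Flow-weighted average: C = (6600·2.500 + 1260·15.50) / 7860 = 36030/7860 = 4.584 mg/L.
Travel time t = 20.7·1000 / 0.28 = 73930 s = 20.54 h.
5.7%/h lost → k = −ln(1 − 0.057) = 0.05869 h⁻¹.
Applying C = C₀e^(−kt): 4.584 × 0.2996 = 1.373 mg/L.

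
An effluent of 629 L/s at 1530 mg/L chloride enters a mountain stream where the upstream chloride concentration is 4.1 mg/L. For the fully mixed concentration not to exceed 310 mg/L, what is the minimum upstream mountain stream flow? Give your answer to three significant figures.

2510 L/s

Set C_mix = 310: (Q·4.100 + 629.0·1530) / (Q + 629.0) = 310
→ Q = 629.0·(1530 − 310)/(310 − 4.100) = 2509 L/s.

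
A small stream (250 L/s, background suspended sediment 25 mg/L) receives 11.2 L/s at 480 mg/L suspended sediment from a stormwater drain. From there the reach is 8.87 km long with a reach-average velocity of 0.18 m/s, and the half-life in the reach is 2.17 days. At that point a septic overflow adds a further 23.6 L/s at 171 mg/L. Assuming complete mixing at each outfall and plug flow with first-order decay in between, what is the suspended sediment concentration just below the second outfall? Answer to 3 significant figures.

48.2 mg/L

Mixed concentration C = ΣQC/ΣQ = (250.0·25.00 + 11.20·480.0) / 261.2 = 11630/261.2 = 44.51 mg/L; combined flow 261.2 L/s.
Travel time t = 8.87·1000 / 0.18 = 49280 s = 13.69 h.
Half-life 2.17 d → k = ln 2 / 2.17 = 0.3194 d⁻¹.
Applying C = C₀e^(−kt): 44.51 × 0.8335 = 37.10 mg/L.
Second outfall: C = (261.2·37.10 + 23.60·171.0)/284.8 = 48.19 mg/L.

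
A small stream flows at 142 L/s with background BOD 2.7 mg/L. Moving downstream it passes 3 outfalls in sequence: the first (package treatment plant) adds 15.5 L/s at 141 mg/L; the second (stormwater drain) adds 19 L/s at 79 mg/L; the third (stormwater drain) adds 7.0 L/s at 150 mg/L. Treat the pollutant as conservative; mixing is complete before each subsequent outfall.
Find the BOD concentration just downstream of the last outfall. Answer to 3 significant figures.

27.9 mg/L

Outfall 1: combined Q = 157.5 L/s; C = (142.0·2.700 + 15.50·141.0)/157.5 = 16.31 mg/L.
Outfall 2: combined Q = 176.5 L/s; C = (157.5·16.31 + 19.00·79.00)/176.5 = 23.06 mg/L.
Outfall 3: combined Q = 183.5 L/s; C = (176.5·23.06 + 7.000·150.0)/183.5 = 27.90 mg/L.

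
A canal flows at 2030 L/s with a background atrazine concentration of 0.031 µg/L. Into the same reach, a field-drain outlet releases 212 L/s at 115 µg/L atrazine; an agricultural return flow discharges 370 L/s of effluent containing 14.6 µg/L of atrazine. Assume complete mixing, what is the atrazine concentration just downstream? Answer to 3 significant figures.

11.4 µg/L

Flow-weighted average: C = (2030·0.03100 + 212.0·115.0 + 370.0·14.60) / 2612 = 29840/2612 = 11.43 µg/L.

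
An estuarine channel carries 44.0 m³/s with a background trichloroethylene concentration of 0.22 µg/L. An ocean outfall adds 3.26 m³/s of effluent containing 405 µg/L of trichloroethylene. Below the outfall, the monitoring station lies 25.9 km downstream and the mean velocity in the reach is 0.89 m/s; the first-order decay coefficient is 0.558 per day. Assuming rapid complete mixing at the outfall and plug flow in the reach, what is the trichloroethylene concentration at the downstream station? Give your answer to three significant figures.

23.3 µg/L

Mixed concentration C = ΣQC/ΣQ = (44.00·0.2200 + 3.260·405.0) / 47.26 = 1330/47.26 = 28.14 µg/L.
Travel time t = 25.9·1000 / 0.89 = 29100 s = 8.084 h.
Decay over the reach: 28.14·exp(−kt) = 28.14·0.8287 = 23.32 µg/L.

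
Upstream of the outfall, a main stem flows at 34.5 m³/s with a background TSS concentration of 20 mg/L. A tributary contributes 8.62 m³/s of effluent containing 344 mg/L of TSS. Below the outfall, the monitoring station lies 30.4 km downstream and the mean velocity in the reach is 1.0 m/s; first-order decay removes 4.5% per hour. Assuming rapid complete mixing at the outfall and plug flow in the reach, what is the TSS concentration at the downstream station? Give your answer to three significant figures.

After mixing, C = (34.50·20.00 + 8.620·344.0) / 43.12 = 3655/43.12 = 84.77 mg/L.
Travel time t = 30.4·1000 / 1.0 = 30400 s = 8.444 h.
4.5%/h lost → k = −ln(1 − 0.045) = 0.04604 h⁻¹.
After decay, C = 84.77 × e^(−kt) = 84.77 × 0.6779 = 57.46 mg/L.

57.5 mg/L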